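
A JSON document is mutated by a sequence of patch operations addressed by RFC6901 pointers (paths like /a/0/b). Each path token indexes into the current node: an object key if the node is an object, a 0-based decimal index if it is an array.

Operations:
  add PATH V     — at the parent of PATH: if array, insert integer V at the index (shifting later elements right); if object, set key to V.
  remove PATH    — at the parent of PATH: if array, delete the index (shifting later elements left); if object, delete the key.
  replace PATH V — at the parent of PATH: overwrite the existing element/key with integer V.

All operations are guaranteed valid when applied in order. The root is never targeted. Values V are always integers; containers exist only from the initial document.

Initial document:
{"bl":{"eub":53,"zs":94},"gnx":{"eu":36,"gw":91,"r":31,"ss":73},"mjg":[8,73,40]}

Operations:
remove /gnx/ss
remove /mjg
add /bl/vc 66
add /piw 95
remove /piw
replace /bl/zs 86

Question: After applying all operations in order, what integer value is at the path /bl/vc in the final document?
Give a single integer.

After op 1 (remove /gnx/ss): {"bl":{"eub":53,"zs":94},"gnx":{"eu":36,"gw":91,"r":31},"mjg":[8,73,40]}
After op 2 (remove /mjg): {"bl":{"eub":53,"zs":94},"gnx":{"eu":36,"gw":91,"r":31}}
After op 3 (add /bl/vc 66): {"bl":{"eub":53,"vc":66,"zs":94},"gnx":{"eu":36,"gw":91,"r":31}}
After op 4 (add /piw 95): {"bl":{"eub":53,"vc":66,"zs":94},"gnx":{"eu":36,"gw":91,"r":31},"piw":95}
After op 5 (remove /piw): {"bl":{"eub":53,"vc":66,"zs":94},"gnx":{"eu":36,"gw":91,"r":31}}
After op 6 (replace /bl/zs 86): {"bl":{"eub":53,"vc":66,"zs":86},"gnx":{"eu":36,"gw":91,"r":31}}
Value at /bl/vc: 66

Answer: 66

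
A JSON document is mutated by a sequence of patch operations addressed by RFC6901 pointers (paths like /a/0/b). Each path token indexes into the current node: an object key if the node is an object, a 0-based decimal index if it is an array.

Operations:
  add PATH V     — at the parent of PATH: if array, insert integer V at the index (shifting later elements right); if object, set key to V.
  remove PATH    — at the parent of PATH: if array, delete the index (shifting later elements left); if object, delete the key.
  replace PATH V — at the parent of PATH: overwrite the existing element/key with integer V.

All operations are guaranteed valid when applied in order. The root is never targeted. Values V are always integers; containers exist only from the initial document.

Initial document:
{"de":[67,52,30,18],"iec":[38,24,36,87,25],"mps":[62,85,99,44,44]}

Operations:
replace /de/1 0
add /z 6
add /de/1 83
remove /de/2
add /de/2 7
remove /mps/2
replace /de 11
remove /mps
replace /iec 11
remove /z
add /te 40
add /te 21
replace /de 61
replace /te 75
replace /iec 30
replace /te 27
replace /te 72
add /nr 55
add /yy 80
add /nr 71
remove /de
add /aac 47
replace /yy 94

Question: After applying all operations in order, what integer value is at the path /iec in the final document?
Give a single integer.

After op 1 (replace /de/1 0): {"de":[67,0,30,18],"iec":[38,24,36,87,25],"mps":[62,85,99,44,44]}
After op 2 (add /z 6): {"de":[67,0,30,18],"iec":[38,24,36,87,25],"mps":[62,85,99,44,44],"z":6}
After op 3 (add /de/1 83): {"de":[67,83,0,30,18],"iec":[38,24,36,87,25],"mps":[62,85,99,44,44],"z":6}
After op 4 (remove /de/2): {"de":[67,83,30,18],"iec":[38,24,36,87,25],"mps":[62,85,99,44,44],"z":6}
After op 5 (add /de/2 7): {"de":[67,83,7,30,18],"iec":[38,24,36,87,25],"mps":[62,85,99,44,44],"z":6}
After op 6 (remove /mps/2): {"de":[67,83,7,30,18],"iec":[38,24,36,87,25],"mps":[62,85,44,44],"z":6}
After op 7 (replace /de 11): {"de":11,"iec":[38,24,36,87,25],"mps":[62,85,44,44],"z":6}
After op 8 (remove /mps): {"de":11,"iec":[38,24,36,87,25],"z":6}
After op 9 (replace /iec 11): {"de":11,"iec":11,"z":6}
After op 10 (remove /z): {"de":11,"iec":11}
After op 11 (add /te 40): {"de":11,"iec":11,"te":40}
After op 12 (add /te 21): {"de":11,"iec":11,"te":21}
After op 13 (replace /de 61): {"de":61,"iec":11,"te":21}
After op 14 (replace /te 75): {"de":61,"iec":11,"te":75}
After op 15 (replace /iec 30): {"de":61,"iec":30,"te":75}
After op 16 (replace /te 27): {"de":61,"iec":30,"te":27}
After op 17 (replace /te 72): {"de":61,"iec":30,"te":72}
After op 18 (add /nr 55): {"de":61,"iec":30,"nr":55,"te":72}
After op 19 (add /yy 80): {"de":61,"iec":30,"nr":55,"te":72,"yy":80}
After op 20 (add /nr 71): {"de":61,"iec":30,"nr":71,"te":72,"yy":80}
After op 21 (remove /de): {"iec":30,"nr":71,"te":72,"yy":80}
After op 22 (add /aac 47): {"aac":47,"iec":30,"nr":71,"te":72,"yy":80}
After op 23 (replace /yy 94): {"aac":47,"iec":30,"nr":71,"te":72,"yy":94}
Value at /iec: 30

Answer: 30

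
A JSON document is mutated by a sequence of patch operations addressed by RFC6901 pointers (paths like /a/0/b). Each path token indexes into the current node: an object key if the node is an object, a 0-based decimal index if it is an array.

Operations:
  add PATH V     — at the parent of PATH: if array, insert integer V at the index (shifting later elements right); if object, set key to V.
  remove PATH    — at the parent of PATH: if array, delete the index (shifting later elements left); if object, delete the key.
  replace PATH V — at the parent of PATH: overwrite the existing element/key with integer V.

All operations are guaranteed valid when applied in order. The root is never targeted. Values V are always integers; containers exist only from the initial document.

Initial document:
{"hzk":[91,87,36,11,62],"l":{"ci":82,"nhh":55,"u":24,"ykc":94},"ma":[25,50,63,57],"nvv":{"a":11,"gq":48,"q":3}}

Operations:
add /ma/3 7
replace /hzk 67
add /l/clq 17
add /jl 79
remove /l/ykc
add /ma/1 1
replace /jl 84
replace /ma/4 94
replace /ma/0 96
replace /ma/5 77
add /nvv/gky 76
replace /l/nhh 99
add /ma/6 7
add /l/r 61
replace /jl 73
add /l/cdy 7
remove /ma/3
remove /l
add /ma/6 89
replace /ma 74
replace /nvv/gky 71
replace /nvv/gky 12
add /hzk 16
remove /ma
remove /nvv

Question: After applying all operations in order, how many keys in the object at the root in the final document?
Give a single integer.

After op 1 (add /ma/3 7): {"hzk":[91,87,36,11,62],"l":{"ci":82,"nhh":55,"u":24,"ykc":94},"ma":[25,50,63,7,57],"nvv":{"a":11,"gq":48,"q":3}}
After op 2 (replace /hzk 67): {"hzk":67,"l":{"ci":82,"nhh":55,"u":24,"ykc":94},"ma":[25,50,63,7,57],"nvv":{"a":11,"gq":48,"q":3}}
After op 3 (add /l/clq 17): {"hzk":67,"l":{"ci":82,"clq":17,"nhh":55,"u":24,"ykc":94},"ma":[25,50,63,7,57],"nvv":{"a":11,"gq":48,"q":3}}
After op 4 (add /jl 79): {"hzk":67,"jl":79,"l":{"ci":82,"clq":17,"nhh":55,"u":24,"ykc":94},"ma":[25,50,63,7,57],"nvv":{"a":11,"gq":48,"q":3}}
After op 5 (remove /l/ykc): {"hzk":67,"jl":79,"l":{"ci":82,"clq":17,"nhh":55,"u":24},"ma":[25,50,63,7,57],"nvv":{"a":11,"gq":48,"q":3}}
After op 6 (add /ma/1 1): {"hzk":67,"jl":79,"l":{"ci":82,"clq":17,"nhh":55,"u":24},"ma":[25,1,50,63,7,57],"nvv":{"a":11,"gq":48,"q":3}}
After op 7 (replace /jl 84): {"hzk":67,"jl":84,"l":{"ci":82,"clq":17,"nhh":55,"u":24},"ma":[25,1,50,63,7,57],"nvv":{"a":11,"gq":48,"q":3}}
After op 8 (replace /ma/4 94): {"hzk":67,"jl":84,"l":{"ci":82,"clq":17,"nhh":55,"u":24},"ma":[25,1,50,63,94,57],"nvv":{"a":11,"gq":48,"q":3}}
After op 9 (replace /ma/0 96): {"hzk":67,"jl":84,"l":{"ci":82,"clq":17,"nhh":55,"u":24},"ma":[96,1,50,63,94,57],"nvv":{"a":11,"gq":48,"q":3}}
After op 10 (replace /ma/5 77): {"hzk":67,"jl":84,"l":{"ci":82,"clq":17,"nhh":55,"u":24},"ma":[96,1,50,63,94,77],"nvv":{"a":11,"gq":48,"q":3}}
After op 11 (add /nvv/gky 76): {"hzk":67,"jl":84,"l":{"ci":82,"clq":17,"nhh":55,"u":24},"ma":[96,1,50,63,94,77],"nvv":{"a":11,"gky":76,"gq":48,"q":3}}
After op 12 (replace /l/nhh 99): {"hzk":67,"jl":84,"l":{"ci":82,"clq":17,"nhh":99,"u":24},"ma":[96,1,50,63,94,77],"nvv":{"a":11,"gky":76,"gq":48,"q":3}}
After op 13 (add /ma/6 7): {"hzk":67,"jl":84,"l":{"ci":82,"clq":17,"nhh":99,"u":24},"ma":[96,1,50,63,94,77,7],"nvv":{"a":11,"gky":76,"gq":48,"q":3}}
After op 14 (add /l/r 61): {"hzk":67,"jl":84,"l":{"ci":82,"clq":17,"nhh":99,"r":61,"u":24},"ma":[96,1,50,63,94,77,7],"nvv":{"a":11,"gky":76,"gq":48,"q":3}}
After op 15 (replace /jl 73): {"hzk":67,"jl":73,"l":{"ci":82,"clq":17,"nhh":99,"r":61,"u":24},"ma":[96,1,50,63,94,77,7],"nvv":{"a":11,"gky":76,"gq":48,"q":3}}
After op 16 (add /l/cdy 7): {"hzk":67,"jl":73,"l":{"cdy":7,"ci":82,"clq":17,"nhh":99,"r":61,"u":24},"ma":[96,1,50,63,94,77,7],"nvv":{"a":11,"gky":76,"gq":48,"q":3}}
After op 17 (remove /ma/3): {"hzk":67,"jl":73,"l":{"cdy":7,"ci":82,"clq":17,"nhh":99,"r":61,"u":24},"ma":[96,1,50,94,77,7],"nvv":{"a":11,"gky":76,"gq":48,"q":3}}
After op 18 (remove /l): {"hzk":67,"jl":73,"ma":[96,1,50,94,77,7],"nvv":{"a":11,"gky":76,"gq":48,"q":3}}
After op 19 (add /ma/6 89): {"hzk":67,"jl":73,"ma":[96,1,50,94,77,7,89],"nvv":{"a":11,"gky":76,"gq":48,"q":3}}
After op 20 (replace /ma 74): {"hzk":67,"jl":73,"ma":74,"nvv":{"a":11,"gky":76,"gq":48,"q":3}}
After op 21 (replace /nvv/gky 71): {"hzk":67,"jl":73,"ma":74,"nvv":{"a":11,"gky":71,"gq":48,"q":3}}
After op 22 (replace /nvv/gky 12): {"hzk":67,"jl":73,"ma":74,"nvv":{"a":11,"gky":12,"gq":48,"q":3}}
After op 23 (add /hzk 16): {"hzk":16,"jl":73,"ma":74,"nvv":{"a":11,"gky":12,"gq":48,"q":3}}
After op 24 (remove /ma): {"hzk":16,"jl":73,"nvv":{"a":11,"gky":12,"gq":48,"q":3}}
After op 25 (remove /nvv): {"hzk":16,"jl":73}
Size at the root: 2

Answer: 2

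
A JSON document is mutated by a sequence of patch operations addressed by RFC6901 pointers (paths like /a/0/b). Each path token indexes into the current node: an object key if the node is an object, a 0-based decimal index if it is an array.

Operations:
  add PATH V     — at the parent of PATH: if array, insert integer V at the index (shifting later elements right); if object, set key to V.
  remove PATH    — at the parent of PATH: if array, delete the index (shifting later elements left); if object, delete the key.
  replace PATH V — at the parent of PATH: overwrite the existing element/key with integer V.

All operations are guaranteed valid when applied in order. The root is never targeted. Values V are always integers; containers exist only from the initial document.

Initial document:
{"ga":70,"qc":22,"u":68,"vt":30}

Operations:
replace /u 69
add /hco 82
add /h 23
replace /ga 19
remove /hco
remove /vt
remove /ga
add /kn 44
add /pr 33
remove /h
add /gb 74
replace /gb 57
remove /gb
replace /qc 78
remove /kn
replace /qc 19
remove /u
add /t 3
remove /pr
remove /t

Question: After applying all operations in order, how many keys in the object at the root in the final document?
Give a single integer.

After op 1 (replace /u 69): {"ga":70,"qc":22,"u":69,"vt":30}
After op 2 (add /hco 82): {"ga":70,"hco":82,"qc":22,"u":69,"vt":30}
After op 3 (add /h 23): {"ga":70,"h":23,"hco":82,"qc":22,"u":69,"vt":30}
After op 4 (replace /ga 19): {"ga":19,"h":23,"hco":82,"qc":22,"u":69,"vt":30}
After op 5 (remove /hco): {"ga":19,"h":23,"qc":22,"u":69,"vt":30}
After op 6 (remove /vt): {"ga":19,"h":23,"qc":22,"u":69}
After op 7 (remove /ga): {"h":23,"qc":22,"u":69}
After op 8 (add /kn 44): {"h":23,"kn":44,"qc":22,"u":69}
After op 9 (add /pr 33): {"h":23,"kn":44,"pr":33,"qc":22,"u":69}
After op 10 (remove /h): {"kn":44,"pr":33,"qc":22,"u":69}
After op 11 (add /gb 74): {"gb":74,"kn":44,"pr":33,"qc":22,"u":69}
After op 12 (replace /gb 57): {"gb":57,"kn":44,"pr":33,"qc":22,"u":69}
After op 13 (remove /gb): {"kn":44,"pr":33,"qc":22,"u":69}
After op 14 (replace /qc 78): {"kn":44,"pr":33,"qc":78,"u":69}
After op 15 (remove /kn): {"pr":33,"qc":78,"u":69}
After op 16 (replace /qc 19): {"pr":33,"qc":19,"u":69}
After op 17 (remove /u): {"pr":33,"qc":19}
After op 18 (add /t 3): {"pr":33,"qc":19,"t":3}
After op 19 (remove /pr): {"qc":19,"t":3}
After op 20 (remove /t): {"qc":19}
Size at the root: 1

Answer: 1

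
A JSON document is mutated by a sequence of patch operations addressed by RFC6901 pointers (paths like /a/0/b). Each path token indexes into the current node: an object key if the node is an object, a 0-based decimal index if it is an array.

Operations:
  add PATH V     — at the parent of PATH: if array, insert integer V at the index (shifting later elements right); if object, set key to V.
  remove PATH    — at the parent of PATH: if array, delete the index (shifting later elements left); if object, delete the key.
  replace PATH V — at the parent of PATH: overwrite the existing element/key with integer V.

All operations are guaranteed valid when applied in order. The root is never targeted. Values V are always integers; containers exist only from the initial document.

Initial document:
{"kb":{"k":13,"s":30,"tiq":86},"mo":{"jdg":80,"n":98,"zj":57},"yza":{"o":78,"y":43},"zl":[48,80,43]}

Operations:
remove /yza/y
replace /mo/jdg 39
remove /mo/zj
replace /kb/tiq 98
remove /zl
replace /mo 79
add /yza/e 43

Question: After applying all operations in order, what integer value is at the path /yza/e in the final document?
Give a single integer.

After op 1 (remove /yza/y): {"kb":{"k":13,"s":30,"tiq":86},"mo":{"jdg":80,"n":98,"zj":57},"yza":{"o":78},"zl":[48,80,43]}
After op 2 (replace /mo/jdg 39): {"kb":{"k":13,"s":30,"tiq":86},"mo":{"jdg":39,"n":98,"zj":57},"yza":{"o":78},"zl":[48,80,43]}
After op 3 (remove /mo/zj): {"kb":{"k":13,"s":30,"tiq":86},"mo":{"jdg":39,"n":98},"yza":{"o":78},"zl":[48,80,43]}
After op 4 (replace /kb/tiq 98): {"kb":{"k":13,"s":30,"tiq":98},"mo":{"jdg":39,"n":98},"yza":{"o":78},"zl":[48,80,43]}
After op 5 (remove /zl): {"kb":{"k":13,"s":30,"tiq":98},"mo":{"jdg":39,"n":98},"yza":{"o":78}}
After op 6 (replace /mo 79): {"kb":{"k":13,"s":30,"tiq":98},"mo":79,"yza":{"o":78}}
After op 7 (add /yza/e 43): {"kb":{"k":13,"s":30,"tiq":98},"mo":79,"yza":{"e":43,"o":78}}
Value at /yza/e: 43

Answer: 43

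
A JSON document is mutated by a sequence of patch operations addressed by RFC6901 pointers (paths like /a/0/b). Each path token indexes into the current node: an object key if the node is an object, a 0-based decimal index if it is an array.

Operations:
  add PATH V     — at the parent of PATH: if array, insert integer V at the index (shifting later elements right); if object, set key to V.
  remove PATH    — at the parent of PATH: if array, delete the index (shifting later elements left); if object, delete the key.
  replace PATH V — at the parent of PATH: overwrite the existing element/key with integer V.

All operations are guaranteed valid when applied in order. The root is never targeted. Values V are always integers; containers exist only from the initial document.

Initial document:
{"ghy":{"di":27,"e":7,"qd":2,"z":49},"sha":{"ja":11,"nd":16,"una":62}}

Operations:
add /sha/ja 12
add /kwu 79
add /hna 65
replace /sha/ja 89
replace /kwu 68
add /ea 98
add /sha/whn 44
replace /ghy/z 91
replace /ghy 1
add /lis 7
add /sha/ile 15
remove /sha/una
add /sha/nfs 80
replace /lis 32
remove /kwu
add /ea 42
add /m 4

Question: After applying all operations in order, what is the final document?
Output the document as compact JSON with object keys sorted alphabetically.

Answer: {"ea":42,"ghy":1,"hna":65,"lis":32,"m":4,"sha":{"ile":15,"ja":89,"nd":16,"nfs":80,"whn":44}}

Derivation:
After op 1 (add /sha/ja 12): {"ghy":{"di":27,"e":7,"qd":2,"z":49},"sha":{"ja":12,"nd":16,"una":62}}
After op 2 (add /kwu 79): {"ghy":{"di":27,"e":7,"qd":2,"z":49},"kwu":79,"sha":{"ja":12,"nd":16,"una":62}}
After op 3 (add /hna 65): {"ghy":{"di":27,"e":7,"qd":2,"z":49},"hna":65,"kwu":79,"sha":{"ja":12,"nd":16,"una":62}}
After op 4 (replace /sha/ja 89): {"ghy":{"di":27,"e":7,"qd":2,"z":49},"hna":65,"kwu":79,"sha":{"ja":89,"nd":16,"una":62}}
After op 5 (replace /kwu 68): {"ghy":{"di":27,"e":7,"qd":2,"z":49},"hna":65,"kwu":68,"sha":{"ja":89,"nd":16,"una":62}}
After op 6 (add /ea 98): {"ea":98,"ghy":{"di":27,"e":7,"qd":2,"z":49},"hna":65,"kwu":68,"sha":{"ja":89,"nd":16,"una":62}}
After op 7 (add /sha/whn 44): {"ea":98,"ghy":{"di":27,"e":7,"qd":2,"z":49},"hna":65,"kwu":68,"sha":{"ja":89,"nd":16,"una":62,"whn":44}}
After op 8 (replace /ghy/z 91): {"ea":98,"ghy":{"di":27,"e":7,"qd":2,"z":91},"hna":65,"kwu":68,"sha":{"ja":89,"nd":16,"una":62,"whn":44}}
After op 9 (replace /ghy 1): {"ea":98,"ghy":1,"hna":65,"kwu":68,"sha":{"ja":89,"nd":16,"una":62,"whn":44}}
After op 10 (add /lis 7): {"ea":98,"ghy":1,"hna":65,"kwu":68,"lis":7,"sha":{"ja":89,"nd":16,"una":62,"whn":44}}
After op 11 (add /sha/ile 15): {"ea":98,"ghy":1,"hna":65,"kwu":68,"lis":7,"sha":{"ile":15,"ja":89,"nd":16,"una":62,"whn":44}}
After op 12 (remove /sha/una): {"ea":98,"ghy":1,"hna":65,"kwu":68,"lis":7,"sha":{"ile":15,"ja":89,"nd":16,"whn":44}}
After op 13 (add /sha/nfs 80): {"ea":98,"ghy":1,"hna":65,"kwu":68,"lis":7,"sha":{"ile":15,"ja":89,"nd":16,"nfs":80,"whn":44}}
After op 14 (replace /lis 32): {"ea":98,"ghy":1,"hna":65,"kwu":68,"lis":32,"sha":{"ile":15,"ja":89,"nd":16,"nfs":80,"whn":44}}
After op 15 (remove /kwu): {"ea":98,"ghy":1,"hna":65,"lis":32,"sha":{"ile":15,"ja":89,"nd":16,"nfs":80,"whn":44}}
After op 16 (add /ea 42): {"ea":42,"ghy":1,"hna":65,"lis":32,"sha":{"ile":15,"ja":89,"nd":16,"nfs":80,"whn":44}}
After op 17 (add /m 4): {"ea":42,"ghy":1,"hna":65,"lis":32,"m":4,"sha":{"ile":15,"ja":89,"nd":16,"nfs":80,"whn":44}}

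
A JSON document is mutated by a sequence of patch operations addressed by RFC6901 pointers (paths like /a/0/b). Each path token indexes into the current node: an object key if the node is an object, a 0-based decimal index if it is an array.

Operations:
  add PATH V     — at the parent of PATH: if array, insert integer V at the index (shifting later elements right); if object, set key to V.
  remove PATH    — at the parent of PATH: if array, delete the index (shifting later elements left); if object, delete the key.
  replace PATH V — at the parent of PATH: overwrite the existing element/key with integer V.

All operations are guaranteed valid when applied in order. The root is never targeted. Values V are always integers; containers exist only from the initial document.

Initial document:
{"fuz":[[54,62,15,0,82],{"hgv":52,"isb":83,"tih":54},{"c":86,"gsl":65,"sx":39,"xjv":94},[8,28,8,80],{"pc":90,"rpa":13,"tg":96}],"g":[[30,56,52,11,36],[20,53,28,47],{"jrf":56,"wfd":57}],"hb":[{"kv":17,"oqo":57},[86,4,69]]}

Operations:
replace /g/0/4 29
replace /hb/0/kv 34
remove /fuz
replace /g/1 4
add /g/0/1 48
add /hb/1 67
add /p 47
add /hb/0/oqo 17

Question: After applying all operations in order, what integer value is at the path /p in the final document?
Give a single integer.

Answer: 47

Derivation:
After op 1 (replace /g/0/4 29): {"fuz":[[54,62,15,0,82],{"hgv":52,"isb":83,"tih":54},{"c":86,"gsl":65,"sx":39,"xjv":94},[8,28,8,80],{"pc":90,"rpa":13,"tg":96}],"g":[[30,56,52,11,29],[20,53,28,47],{"jrf":56,"wfd":57}],"hb":[{"kv":17,"oqo":57},[86,4,69]]}
After op 2 (replace /hb/0/kv 34): {"fuz":[[54,62,15,0,82],{"hgv":52,"isb":83,"tih":54},{"c":86,"gsl":65,"sx":39,"xjv":94},[8,28,8,80],{"pc":90,"rpa":13,"tg":96}],"g":[[30,56,52,11,29],[20,53,28,47],{"jrf":56,"wfd":57}],"hb":[{"kv":34,"oqo":57},[86,4,69]]}
After op 3 (remove /fuz): {"g":[[30,56,52,11,29],[20,53,28,47],{"jrf":56,"wfd":57}],"hb":[{"kv":34,"oqo":57},[86,4,69]]}
After op 4 (replace /g/1 4): {"g":[[30,56,52,11,29],4,{"jrf":56,"wfd":57}],"hb":[{"kv":34,"oqo":57},[86,4,69]]}
After op 5 (add /g/0/1 48): {"g":[[30,48,56,52,11,29],4,{"jrf":56,"wfd":57}],"hb":[{"kv":34,"oqo":57},[86,4,69]]}
After op 6 (add /hb/1 67): {"g":[[30,48,56,52,11,29],4,{"jrf":56,"wfd":57}],"hb":[{"kv":34,"oqo":57},67,[86,4,69]]}
After op 7 (add /p 47): {"g":[[30,48,56,52,11,29],4,{"jrf":56,"wfd":57}],"hb":[{"kv":34,"oqo":57},67,[86,4,69]],"p":47}
After op 8 (add /hb/0/oqo 17): {"g":[[30,48,56,52,11,29],4,{"jrf":56,"wfd":57}],"hb":[{"kv":34,"oqo":17},67,[86,4,69]],"p":47}
Value at /p: 47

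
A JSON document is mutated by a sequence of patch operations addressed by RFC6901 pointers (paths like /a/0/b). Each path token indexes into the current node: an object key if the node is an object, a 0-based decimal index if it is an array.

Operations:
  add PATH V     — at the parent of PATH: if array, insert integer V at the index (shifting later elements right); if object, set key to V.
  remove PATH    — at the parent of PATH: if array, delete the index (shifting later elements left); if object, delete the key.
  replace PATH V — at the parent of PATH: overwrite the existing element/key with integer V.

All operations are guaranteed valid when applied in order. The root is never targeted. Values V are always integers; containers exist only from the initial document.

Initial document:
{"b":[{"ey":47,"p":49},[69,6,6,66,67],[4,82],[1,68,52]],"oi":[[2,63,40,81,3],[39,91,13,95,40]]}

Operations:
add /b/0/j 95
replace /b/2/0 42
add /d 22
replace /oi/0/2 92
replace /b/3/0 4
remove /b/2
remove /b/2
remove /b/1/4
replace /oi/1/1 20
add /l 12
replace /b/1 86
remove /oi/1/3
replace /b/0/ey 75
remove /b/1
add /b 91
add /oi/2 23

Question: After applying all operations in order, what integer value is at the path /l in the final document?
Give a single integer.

Answer: 12

Derivation:
After op 1 (add /b/0/j 95): {"b":[{"ey":47,"j":95,"p":49},[69,6,6,66,67],[4,82],[1,68,52]],"oi":[[2,63,40,81,3],[39,91,13,95,40]]}
After op 2 (replace /b/2/0 42): {"b":[{"ey":47,"j":95,"p":49},[69,6,6,66,67],[42,82],[1,68,52]],"oi":[[2,63,40,81,3],[39,91,13,95,40]]}
After op 3 (add /d 22): {"b":[{"ey":47,"j":95,"p":49},[69,6,6,66,67],[42,82],[1,68,52]],"d":22,"oi":[[2,63,40,81,3],[39,91,13,95,40]]}
After op 4 (replace /oi/0/2 92): {"b":[{"ey":47,"j":95,"p":49},[69,6,6,66,67],[42,82],[1,68,52]],"d":22,"oi":[[2,63,92,81,3],[39,91,13,95,40]]}
After op 5 (replace /b/3/0 4): {"b":[{"ey":47,"j":95,"p":49},[69,6,6,66,67],[42,82],[4,68,52]],"d":22,"oi":[[2,63,92,81,3],[39,91,13,95,40]]}
After op 6 (remove /b/2): {"b":[{"ey":47,"j":95,"p":49},[69,6,6,66,67],[4,68,52]],"d":22,"oi":[[2,63,92,81,3],[39,91,13,95,40]]}
After op 7 (remove /b/2): {"b":[{"ey":47,"j":95,"p":49},[69,6,6,66,67]],"d":22,"oi":[[2,63,92,81,3],[39,91,13,95,40]]}
After op 8 (remove /b/1/4): {"b":[{"ey":47,"j":95,"p":49},[69,6,6,66]],"d":22,"oi":[[2,63,92,81,3],[39,91,13,95,40]]}
After op 9 (replace /oi/1/1 20): {"b":[{"ey":47,"j":95,"p":49},[69,6,6,66]],"d":22,"oi":[[2,63,92,81,3],[39,20,13,95,40]]}
After op 10 (add /l 12): {"b":[{"ey":47,"j":95,"p":49},[69,6,6,66]],"d":22,"l":12,"oi":[[2,63,92,81,3],[39,20,13,95,40]]}
After op 11 (replace /b/1 86): {"b":[{"ey":47,"j":95,"p":49},86],"d":22,"l":12,"oi":[[2,63,92,81,3],[39,20,13,95,40]]}
After op 12 (remove /oi/1/3): {"b":[{"ey":47,"j":95,"p":49},86],"d":22,"l":12,"oi":[[2,63,92,81,3],[39,20,13,40]]}
After op 13 (replace /b/0/ey 75): {"b":[{"ey":75,"j":95,"p":49},86],"d":22,"l":12,"oi":[[2,63,92,81,3],[39,20,13,40]]}
After op 14 (remove /b/1): {"b":[{"ey":75,"j":95,"p":49}],"d":22,"l":12,"oi":[[2,63,92,81,3],[39,20,13,40]]}
After op 15 (add /b 91): {"b":91,"d":22,"l":12,"oi":[[2,63,92,81,3],[39,20,13,40]]}
After op 16 (add /oi/2 23): {"b":91,"d":22,"l":12,"oi":[[2,63,92,81,3],[39,20,13,40],23]}
Value at /l: 12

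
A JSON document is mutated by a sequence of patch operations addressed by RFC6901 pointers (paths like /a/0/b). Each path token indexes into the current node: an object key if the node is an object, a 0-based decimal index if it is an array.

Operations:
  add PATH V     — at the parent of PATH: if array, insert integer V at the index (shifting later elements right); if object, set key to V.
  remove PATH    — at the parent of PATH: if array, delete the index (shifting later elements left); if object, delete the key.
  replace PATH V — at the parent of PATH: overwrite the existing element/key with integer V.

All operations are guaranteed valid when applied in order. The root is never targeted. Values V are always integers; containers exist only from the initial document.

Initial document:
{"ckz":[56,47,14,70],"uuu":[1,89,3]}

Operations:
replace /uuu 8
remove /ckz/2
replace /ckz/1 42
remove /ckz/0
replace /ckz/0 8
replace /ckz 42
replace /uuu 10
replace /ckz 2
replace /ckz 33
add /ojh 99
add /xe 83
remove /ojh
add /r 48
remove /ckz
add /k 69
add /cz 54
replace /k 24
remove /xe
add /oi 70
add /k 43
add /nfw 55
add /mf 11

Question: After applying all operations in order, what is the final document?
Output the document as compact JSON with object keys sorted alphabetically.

After op 1 (replace /uuu 8): {"ckz":[56,47,14,70],"uuu":8}
After op 2 (remove /ckz/2): {"ckz":[56,47,70],"uuu":8}
After op 3 (replace /ckz/1 42): {"ckz":[56,42,70],"uuu":8}
After op 4 (remove /ckz/0): {"ckz":[42,70],"uuu":8}
After op 5 (replace /ckz/0 8): {"ckz":[8,70],"uuu":8}
After op 6 (replace /ckz 42): {"ckz":42,"uuu":8}
After op 7 (replace /uuu 10): {"ckz":42,"uuu":10}
After op 8 (replace /ckz 2): {"ckz":2,"uuu":10}
After op 9 (replace /ckz 33): {"ckz":33,"uuu":10}
After op 10 (add /ojh 99): {"ckz":33,"ojh":99,"uuu":10}
After op 11 (add /xe 83): {"ckz":33,"ojh":99,"uuu":10,"xe":83}
After op 12 (remove /ojh): {"ckz":33,"uuu":10,"xe":83}
After op 13 (add /r 48): {"ckz":33,"r":48,"uuu":10,"xe":83}
After op 14 (remove /ckz): {"r":48,"uuu":10,"xe":83}
After op 15 (add /k 69): {"k":69,"r":48,"uuu":10,"xe":83}
After op 16 (add /cz 54): {"cz":54,"k":69,"r":48,"uuu":10,"xe":83}
After op 17 (replace /k 24): {"cz":54,"k":24,"r":48,"uuu":10,"xe":83}
After op 18 (remove /xe): {"cz":54,"k":24,"r":48,"uuu":10}
After op 19 (add /oi 70): {"cz":54,"k":24,"oi":70,"r":48,"uuu":10}
After op 20 (add /k 43): {"cz":54,"k":43,"oi":70,"r":48,"uuu":10}
After op 21 (add /nfw 55): {"cz":54,"k":43,"nfw":55,"oi":70,"r":48,"uuu":10}
After op 22 (add /mf 11): {"cz":54,"k":43,"mf":11,"nfw":55,"oi":70,"r":48,"uuu":10}

Answer: {"cz":54,"k":43,"mf":11,"nfw":55,"oi":70,"r":48,"uuu":10}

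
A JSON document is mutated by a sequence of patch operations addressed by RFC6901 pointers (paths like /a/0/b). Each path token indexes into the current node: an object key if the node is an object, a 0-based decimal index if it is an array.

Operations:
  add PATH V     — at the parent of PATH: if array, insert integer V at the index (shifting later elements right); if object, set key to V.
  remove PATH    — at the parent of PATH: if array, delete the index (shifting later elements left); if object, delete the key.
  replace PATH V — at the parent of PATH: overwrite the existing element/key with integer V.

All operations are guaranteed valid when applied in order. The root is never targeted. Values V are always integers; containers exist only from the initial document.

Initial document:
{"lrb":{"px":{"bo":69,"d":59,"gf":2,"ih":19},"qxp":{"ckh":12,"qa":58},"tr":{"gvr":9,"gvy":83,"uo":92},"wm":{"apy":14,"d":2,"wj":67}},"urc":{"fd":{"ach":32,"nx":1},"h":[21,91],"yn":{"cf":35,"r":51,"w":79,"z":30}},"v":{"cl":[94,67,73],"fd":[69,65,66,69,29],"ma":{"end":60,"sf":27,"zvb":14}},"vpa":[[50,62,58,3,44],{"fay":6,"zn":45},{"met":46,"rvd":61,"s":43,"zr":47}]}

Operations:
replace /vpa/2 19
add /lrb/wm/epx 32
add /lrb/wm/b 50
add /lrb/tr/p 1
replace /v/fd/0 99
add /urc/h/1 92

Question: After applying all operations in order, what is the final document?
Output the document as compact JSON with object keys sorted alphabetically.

Answer: {"lrb":{"px":{"bo":69,"d":59,"gf":2,"ih":19},"qxp":{"ckh":12,"qa":58},"tr":{"gvr":9,"gvy":83,"p":1,"uo":92},"wm":{"apy":14,"b":50,"d":2,"epx":32,"wj":67}},"urc":{"fd":{"ach":32,"nx":1},"h":[21,92,91],"yn":{"cf":35,"r":51,"w":79,"z":30}},"v":{"cl":[94,67,73],"fd":[99,65,66,69,29],"ma":{"end":60,"sf":27,"zvb":14}},"vpa":[[50,62,58,3,44],{"fay":6,"zn":45},19]}

Derivation:
After op 1 (replace /vpa/2 19): {"lrb":{"px":{"bo":69,"d":59,"gf":2,"ih":19},"qxp":{"ckh":12,"qa":58},"tr":{"gvr":9,"gvy":83,"uo":92},"wm":{"apy":14,"d":2,"wj":67}},"urc":{"fd":{"ach":32,"nx":1},"h":[21,91],"yn":{"cf":35,"r":51,"w":79,"z":30}},"v":{"cl":[94,67,73],"fd":[69,65,66,69,29],"ma":{"end":60,"sf":27,"zvb":14}},"vpa":[[50,62,58,3,44],{"fay":6,"zn":45},19]}
After op 2 (add /lrb/wm/epx 32): {"lrb":{"px":{"bo":69,"d":59,"gf":2,"ih":19},"qxp":{"ckh":12,"qa":58},"tr":{"gvr":9,"gvy":83,"uo":92},"wm":{"apy":14,"d":2,"epx":32,"wj":67}},"urc":{"fd":{"ach":32,"nx":1},"h":[21,91],"yn":{"cf":35,"r":51,"w":79,"z":30}},"v":{"cl":[94,67,73],"fd":[69,65,66,69,29],"ma":{"end":60,"sf":27,"zvb":14}},"vpa":[[50,62,58,3,44],{"fay":6,"zn":45},19]}
After op 3 (add /lrb/wm/b 50): {"lrb":{"px":{"bo":69,"d":59,"gf":2,"ih":19},"qxp":{"ckh":12,"qa":58},"tr":{"gvr":9,"gvy":83,"uo":92},"wm":{"apy":14,"b":50,"d":2,"epx":32,"wj":67}},"urc":{"fd":{"ach":32,"nx":1},"h":[21,91],"yn":{"cf":35,"r":51,"w":79,"z":30}},"v":{"cl":[94,67,73],"fd":[69,65,66,69,29],"ma":{"end":60,"sf":27,"zvb":14}},"vpa":[[50,62,58,3,44],{"fay":6,"zn":45},19]}
After op 4 (add /lrb/tr/p 1): {"lrb":{"px":{"bo":69,"d":59,"gf":2,"ih":19},"qxp":{"ckh":12,"qa":58},"tr":{"gvr":9,"gvy":83,"p":1,"uo":92},"wm":{"apy":14,"b":50,"d":2,"epx":32,"wj":67}},"urc":{"fd":{"ach":32,"nx":1},"h":[21,91],"yn":{"cf":35,"r":51,"w":79,"z":30}},"v":{"cl":[94,67,73],"fd":[69,65,66,69,29],"ma":{"end":60,"sf":27,"zvb":14}},"vpa":[[50,62,58,3,44],{"fay":6,"zn":45},19]}
After op 5 (replace /v/fd/0 99): {"lrb":{"px":{"bo":69,"d":59,"gf":2,"ih":19},"qxp":{"ckh":12,"qa":58},"tr":{"gvr":9,"gvy":83,"p":1,"uo":92},"wm":{"apy":14,"b":50,"d":2,"epx":32,"wj":67}},"urc":{"fd":{"ach":32,"nx":1},"h":[21,91],"yn":{"cf":35,"r":51,"w":79,"z":30}},"v":{"cl":[94,67,73],"fd":[99,65,66,69,29],"ma":{"end":60,"sf":27,"zvb":14}},"vpa":[[50,62,58,3,44],{"fay":6,"zn":45},19]}
After op 6 (add /urc/h/1 92): {"lrb":{"px":{"bo":69,"d":59,"gf":2,"ih":19},"qxp":{"ckh":12,"qa":58},"tr":{"gvr":9,"gvy":83,"p":1,"uo":92},"wm":{"apy":14,"b":50,"d":2,"epx":32,"wj":67}},"urc":{"fd":{"ach":32,"nx":1},"h":[21,92,91],"yn":{"cf":35,"r":51,"w":79,"z":30}},"v":{"cl":[94,67,73],"fd":[99,65,66,69,29],"ma":{"end":60,"sf":27,"zvb":14}},"vpa":[[50,62,58,3,44],{"fay":6,"zn":45},19]}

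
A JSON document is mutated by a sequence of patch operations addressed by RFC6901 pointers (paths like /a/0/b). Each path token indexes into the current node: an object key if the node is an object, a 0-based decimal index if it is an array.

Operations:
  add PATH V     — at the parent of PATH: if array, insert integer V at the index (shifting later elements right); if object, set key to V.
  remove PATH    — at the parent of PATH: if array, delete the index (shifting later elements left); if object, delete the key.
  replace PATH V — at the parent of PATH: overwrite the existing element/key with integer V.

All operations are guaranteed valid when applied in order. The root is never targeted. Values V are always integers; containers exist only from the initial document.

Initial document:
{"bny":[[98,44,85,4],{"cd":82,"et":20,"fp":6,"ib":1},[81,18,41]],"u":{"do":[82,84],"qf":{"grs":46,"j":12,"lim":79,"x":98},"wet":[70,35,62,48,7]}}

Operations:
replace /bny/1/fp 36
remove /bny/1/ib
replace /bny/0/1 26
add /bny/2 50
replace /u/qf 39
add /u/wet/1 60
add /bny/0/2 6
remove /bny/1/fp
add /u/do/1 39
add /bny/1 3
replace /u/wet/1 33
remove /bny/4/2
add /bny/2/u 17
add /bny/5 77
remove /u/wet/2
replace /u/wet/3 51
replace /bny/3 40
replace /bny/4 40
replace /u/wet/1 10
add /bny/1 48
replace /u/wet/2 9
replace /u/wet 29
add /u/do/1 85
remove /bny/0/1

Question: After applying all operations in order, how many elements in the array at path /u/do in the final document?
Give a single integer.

Answer: 4

Derivation:
After op 1 (replace /bny/1/fp 36): {"bny":[[98,44,85,4],{"cd":82,"et":20,"fp":36,"ib":1},[81,18,41]],"u":{"do":[82,84],"qf":{"grs":46,"j":12,"lim":79,"x":98},"wet":[70,35,62,48,7]}}
After op 2 (remove /bny/1/ib): {"bny":[[98,44,85,4],{"cd":82,"et":20,"fp":36},[81,18,41]],"u":{"do":[82,84],"qf":{"grs":46,"j":12,"lim":79,"x":98},"wet":[70,35,62,48,7]}}
After op 3 (replace /bny/0/1 26): {"bny":[[98,26,85,4],{"cd":82,"et":20,"fp":36},[81,18,41]],"u":{"do":[82,84],"qf":{"grs":46,"j":12,"lim":79,"x":98},"wet":[70,35,62,48,7]}}
After op 4 (add /bny/2 50): {"bny":[[98,26,85,4],{"cd":82,"et":20,"fp":36},50,[81,18,41]],"u":{"do":[82,84],"qf":{"grs":46,"j":12,"lim":79,"x":98},"wet":[70,35,62,48,7]}}
After op 5 (replace /u/qf 39): {"bny":[[98,26,85,4],{"cd":82,"et":20,"fp":36},50,[81,18,41]],"u":{"do":[82,84],"qf":39,"wet":[70,35,62,48,7]}}
After op 6 (add /u/wet/1 60): {"bny":[[98,26,85,4],{"cd":82,"et":20,"fp":36},50,[81,18,41]],"u":{"do":[82,84],"qf":39,"wet":[70,60,35,62,48,7]}}
After op 7 (add /bny/0/2 6): {"bny":[[98,26,6,85,4],{"cd":82,"et":20,"fp":36},50,[81,18,41]],"u":{"do":[82,84],"qf":39,"wet":[70,60,35,62,48,7]}}
After op 8 (remove /bny/1/fp): {"bny":[[98,26,6,85,4],{"cd":82,"et":20},50,[81,18,41]],"u":{"do":[82,84],"qf":39,"wet":[70,60,35,62,48,7]}}
After op 9 (add /u/do/1 39): {"bny":[[98,26,6,85,4],{"cd":82,"et":20},50,[81,18,41]],"u":{"do":[82,39,84],"qf":39,"wet":[70,60,35,62,48,7]}}
After op 10 (add /bny/1 3): {"bny":[[98,26,6,85,4],3,{"cd":82,"et":20},50,[81,18,41]],"u":{"do":[82,39,84],"qf":39,"wet":[70,60,35,62,48,7]}}
After op 11 (replace /u/wet/1 33): {"bny":[[98,26,6,85,4],3,{"cd":82,"et":20},50,[81,18,41]],"u":{"do":[82,39,84],"qf":39,"wet":[70,33,35,62,48,7]}}
After op 12 (remove /bny/4/2): {"bny":[[98,26,6,85,4],3,{"cd":82,"et":20},50,[81,18]],"u":{"do":[82,39,84],"qf":39,"wet":[70,33,35,62,48,7]}}
After op 13 (add /bny/2/u 17): {"bny":[[98,26,6,85,4],3,{"cd":82,"et":20,"u":17},50,[81,18]],"u":{"do":[82,39,84],"qf":39,"wet":[70,33,35,62,48,7]}}
After op 14 (add /bny/5 77): {"bny":[[98,26,6,85,4],3,{"cd":82,"et":20,"u":17},50,[81,18],77],"u":{"do":[82,39,84],"qf":39,"wet":[70,33,35,62,48,7]}}
After op 15 (remove /u/wet/2): {"bny":[[98,26,6,85,4],3,{"cd":82,"et":20,"u":17},50,[81,18],77],"u":{"do":[82,39,84],"qf":39,"wet":[70,33,62,48,7]}}
After op 16 (replace /u/wet/3 51): {"bny":[[98,26,6,85,4],3,{"cd":82,"et":20,"u":17},50,[81,18],77],"u":{"do":[82,39,84],"qf":39,"wet":[70,33,62,51,7]}}
After op 17 (replace /bny/3 40): {"bny":[[98,26,6,85,4],3,{"cd":82,"et":20,"u":17},40,[81,18],77],"u":{"do":[82,39,84],"qf":39,"wet":[70,33,62,51,7]}}
After op 18 (replace /bny/4 40): {"bny":[[98,26,6,85,4],3,{"cd":82,"et":20,"u":17},40,40,77],"u":{"do":[82,39,84],"qf":39,"wet":[70,33,62,51,7]}}
After op 19 (replace /u/wet/1 10): {"bny":[[98,26,6,85,4],3,{"cd":82,"et":20,"u":17},40,40,77],"u":{"do":[82,39,84],"qf":39,"wet":[70,10,62,51,7]}}
After op 20 (add /bny/1 48): {"bny":[[98,26,6,85,4],48,3,{"cd":82,"et":20,"u":17},40,40,77],"u":{"do":[82,39,84],"qf":39,"wet":[70,10,62,51,7]}}
After op 21 (replace /u/wet/2 9): {"bny":[[98,26,6,85,4],48,3,{"cd":82,"et":20,"u":17},40,40,77],"u":{"do":[82,39,84],"qf":39,"wet":[70,10,9,51,7]}}
After op 22 (replace /u/wet 29): {"bny":[[98,26,6,85,4],48,3,{"cd":82,"et":20,"u":17},40,40,77],"u":{"do":[82,39,84],"qf":39,"wet":29}}
After op 23 (add /u/do/1 85): {"bny":[[98,26,6,85,4],48,3,{"cd":82,"et":20,"u":17},40,40,77],"u":{"do":[82,85,39,84],"qf":39,"wet":29}}
After op 24 (remove /bny/0/1): {"bny":[[98,6,85,4],48,3,{"cd":82,"et":20,"u":17},40,40,77],"u":{"do":[82,85,39,84],"qf":39,"wet":29}}
Size at path /u/do: 4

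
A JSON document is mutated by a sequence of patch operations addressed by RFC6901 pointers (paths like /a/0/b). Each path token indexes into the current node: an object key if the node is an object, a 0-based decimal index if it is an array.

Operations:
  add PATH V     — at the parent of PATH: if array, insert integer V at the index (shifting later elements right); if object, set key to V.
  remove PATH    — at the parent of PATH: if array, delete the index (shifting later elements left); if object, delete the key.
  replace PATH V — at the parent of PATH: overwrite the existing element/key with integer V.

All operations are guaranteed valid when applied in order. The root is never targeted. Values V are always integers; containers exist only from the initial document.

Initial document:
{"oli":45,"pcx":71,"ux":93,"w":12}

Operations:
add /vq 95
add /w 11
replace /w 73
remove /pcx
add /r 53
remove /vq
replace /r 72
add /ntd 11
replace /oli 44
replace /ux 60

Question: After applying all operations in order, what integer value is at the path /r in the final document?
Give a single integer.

Answer: 72

Derivation:
After op 1 (add /vq 95): {"oli":45,"pcx":71,"ux":93,"vq":95,"w":12}
After op 2 (add /w 11): {"oli":45,"pcx":71,"ux":93,"vq":95,"w":11}
After op 3 (replace /w 73): {"oli":45,"pcx":71,"ux":93,"vq":95,"w":73}
After op 4 (remove /pcx): {"oli":45,"ux":93,"vq":95,"w":73}
After op 5 (add /r 53): {"oli":45,"r":53,"ux":93,"vq":95,"w":73}
After op 6 (remove /vq): {"oli":45,"r":53,"ux":93,"w":73}
After op 7 (replace /r 72): {"oli":45,"r":72,"ux":93,"w":73}
After op 8 (add /ntd 11): {"ntd":11,"oli":45,"r":72,"ux":93,"w":73}
After op 9 (replace /oli 44): {"ntd":11,"oli":44,"r":72,"ux":93,"w":73}
After op 10 (replace /ux 60): {"ntd":11,"oli":44,"r":72,"ux":60,"w":73}
Value at /r: 72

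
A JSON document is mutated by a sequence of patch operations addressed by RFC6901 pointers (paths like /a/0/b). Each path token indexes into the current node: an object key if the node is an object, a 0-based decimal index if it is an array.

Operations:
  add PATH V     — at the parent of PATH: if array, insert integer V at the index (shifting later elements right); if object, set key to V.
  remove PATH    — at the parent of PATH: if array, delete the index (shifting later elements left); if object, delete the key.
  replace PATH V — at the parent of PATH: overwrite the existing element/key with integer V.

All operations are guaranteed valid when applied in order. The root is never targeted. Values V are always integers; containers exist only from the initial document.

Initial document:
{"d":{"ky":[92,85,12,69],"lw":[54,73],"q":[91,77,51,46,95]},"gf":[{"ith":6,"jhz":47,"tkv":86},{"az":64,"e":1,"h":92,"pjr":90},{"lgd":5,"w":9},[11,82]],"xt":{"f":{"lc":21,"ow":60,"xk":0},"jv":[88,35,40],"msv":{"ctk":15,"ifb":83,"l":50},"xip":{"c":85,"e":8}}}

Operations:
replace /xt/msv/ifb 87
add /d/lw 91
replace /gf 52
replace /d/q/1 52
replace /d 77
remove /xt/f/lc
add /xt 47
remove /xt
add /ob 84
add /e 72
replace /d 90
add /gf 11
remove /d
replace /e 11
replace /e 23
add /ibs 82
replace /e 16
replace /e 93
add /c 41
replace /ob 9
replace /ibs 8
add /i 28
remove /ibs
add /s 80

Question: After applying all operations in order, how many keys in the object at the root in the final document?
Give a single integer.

After op 1 (replace /xt/msv/ifb 87): {"d":{"ky":[92,85,12,69],"lw":[54,73],"q":[91,77,51,46,95]},"gf":[{"ith":6,"jhz":47,"tkv":86},{"az":64,"e":1,"h":92,"pjr":90},{"lgd":5,"w":9},[11,82]],"xt":{"f":{"lc":21,"ow":60,"xk":0},"jv":[88,35,40],"msv":{"ctk":15,"ifb":87,"l":50},"xip":{"c":85,"e":8}}}
After op 2 (add /d/lw 91): {"d":{"ky":[92,85,12,69],"lw":91,"q":[91,77,51,46,95]},"gf":[{"ith":6,"jhz":47,"tkv":86},{"az":64,"e":1,"h":92,"pjr":90},{"lgd":5,"w":9},[11,82]],"xt":{"f":{"lc":21,"ow":60,"xk":0},"jv":[88,35,40],"msv":{"ctk":15,"ifb":87,"l":50},"xip":{"c":85,"e":8}}}
After op 3 (replace /gf 52): {"d":{"ky":[92,85,12,69],"lw":91,"q":[91,77,51,46,95]},"gf":52,"xt":{"f":{"lc":21,"ow":60,"xk":0},"jv":[88,35,40],"msv":{"ctk":15,"ifb":87,"l":50},"xip":{"c":85,"e":8}}}
After op 4 (replace /d/q/1 52): {"d":{"ky":[92,85,12,69],"lw":91,"q":[91,52,51,46,95]},"gf":52,"xt":{"f":{"lc":21,"ow":60,"xk":0},"jv":[88,35,40],"msv":{"ctk":15,"ifb":87,"l":50},"xip":{"c":85,"e":8}}}
After op 5 (replace /d 77): {"d":77,"gf":52,"xt":{"f":{"lc":21,"ow":60,"xk":0},"jv":[88,35,40],"msv":{"ctk":15,"ifb":87,"l":50},"xip":{"c":85,"e":8}}}
After op 6 (remove /xt/f/lc): {"d":77,"gf":52,"xt":{"f":{"ow":60,"xk":0},"jv":[88,35,40],"msv":{"ctk":15,"ifb":87,"l":50},"xip":{"c":85,"e":8}}}
After op 7 (add /xt 47): {"d":77,"gf":52,"xt":47}
After op 8 (remove /xt): {"d":77,"gf":52}
After op 9 (add /ob 84): {"d":77,"gf":52,"ob":84}
After op 10 (add /e 72): {"d":77,"e":72,"gf":52,"ob":84}
After op 11 (replace /d 90): {"d":90,"e":72,"gf":52,"ob":84}
After op 12 (add /gf 11): {"d":90,"e":72,"gf":11,"ob":84}
After op 13 (remove /d): {"e":72,"gf":11,"ob":84}
After op 14 (replace /e 11): {"e":11,"gf":11,"ob":84}
After op 15 (replace /e 23): {"e":23,"gf":11,"ob":84}
After op 16 (add /ibs 82): {"e":23,"gf":11,"ibs":82,"ob":84}
After op 17 (replace /e 16): {"e":16,"gf":11,"ibs":82,"ob":84}
After op 18 (replace /e 93): {"e":93,"gf":11,"ibs":82,"ob":84}
After op 19 (add /c 41): {"c":41,"e":93,"gf":11,"ibs":82,"ob":84}
After op 20 (replace /ob 9): {"c":41,"e":93,"gf":11,"ibs":82,"ob":9}
After op 21 (replace /ibs 8): {"c":41,"e":93,"gf":11,"ibs":8,"ob":9}
After op 22 (add /i 28): {"c":41,"e":93,"gf":11,"i":28,"ibs":8,"ob":9}
After op 23 (remove /ibs): {"c":41,"e":93,"gf":11,"i":28,"ob":9}
After op 24 (add /s 80): {"c":41,"e":93,"gf":11,"i":28,"ob":9,"s":80}
Size at the root: 6

Answer: 6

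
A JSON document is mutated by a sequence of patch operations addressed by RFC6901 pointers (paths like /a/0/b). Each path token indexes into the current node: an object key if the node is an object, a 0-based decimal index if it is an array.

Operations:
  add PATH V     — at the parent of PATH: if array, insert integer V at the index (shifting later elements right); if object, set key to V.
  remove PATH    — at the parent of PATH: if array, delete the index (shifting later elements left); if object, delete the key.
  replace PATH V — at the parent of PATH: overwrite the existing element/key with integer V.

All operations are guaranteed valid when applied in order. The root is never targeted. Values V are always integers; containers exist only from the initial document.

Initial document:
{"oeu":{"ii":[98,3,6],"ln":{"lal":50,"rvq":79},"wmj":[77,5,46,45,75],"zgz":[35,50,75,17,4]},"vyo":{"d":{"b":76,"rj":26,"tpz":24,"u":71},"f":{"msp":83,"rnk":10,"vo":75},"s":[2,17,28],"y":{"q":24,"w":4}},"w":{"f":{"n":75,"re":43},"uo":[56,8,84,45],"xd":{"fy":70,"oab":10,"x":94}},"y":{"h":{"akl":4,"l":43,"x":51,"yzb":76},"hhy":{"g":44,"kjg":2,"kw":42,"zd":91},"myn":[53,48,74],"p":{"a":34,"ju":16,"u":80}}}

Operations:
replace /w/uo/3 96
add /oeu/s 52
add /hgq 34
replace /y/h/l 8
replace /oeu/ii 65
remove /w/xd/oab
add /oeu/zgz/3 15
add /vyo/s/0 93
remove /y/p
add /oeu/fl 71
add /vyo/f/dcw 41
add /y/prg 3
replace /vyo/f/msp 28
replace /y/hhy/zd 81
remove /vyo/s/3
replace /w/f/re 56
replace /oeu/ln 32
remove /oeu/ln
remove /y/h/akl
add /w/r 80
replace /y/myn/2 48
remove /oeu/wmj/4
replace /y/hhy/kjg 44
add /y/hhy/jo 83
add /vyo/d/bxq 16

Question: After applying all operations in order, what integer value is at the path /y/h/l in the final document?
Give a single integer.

Answer: 8

Derivation:
After op 1 (replace /w/uo/3 96): {"oeu":{"ii":[98,3,6],"ln":{"lal":50,"rvq":79},"wmj":[77,5,46,45,75],"zgz":[35,50,75,17,4]},"vyo":{"d":{"b":76,"rj":26,"tpz":24,"u":71},"f":{"msp":83,"rnk":10,"vo":75},"s":[2,17,28],"y":{"q":24,"w":4}},"w":{"f":{"n":75,"re":43},"uo":[56,8,84,96],"xd":{"fy":70,"oab":10,"x":94}},"y":{"h":{"akl":4,"l":43,"x":51,"yzb":76},"hhy":{"g":44,"kjg":2,"kw":42,"zd":91},"myn":[53,48,74],"p":{"a":34,"ju":16,"u":80}}}
After op 3 (add /hgq 34): {"hgq":34,"oeu":{"ii":[98,3,6],"ln":{"lal":50,"rvq":79},"s":52,"wmj":[77,5,46,45,75],"zgz":[35,50,75,17,4]},"vyo":{"d":{"b":76,"rj":26,"tpz":24,"u":71},"f":{"msp":83,"rnk":10,"vo":75},"s":[2,17,28],"y":{"q":24,"w":4}},"w":{"f":{"n":75,"re":43},"uo":[56,8,84,96],"xd":{"fy":70,"oab":10,"x":94}},"y":{"h":{"akl":4,"l":43,"x":51,"yzb":76},"hhy":{"g":44,"kjg":2,"kw":42,"zd":91},"myn":[53,48,74],"p":{"a":34,"ju":16,"u":80}}}
After op 5 (replace /oeu/ii 65): {"hgq":34,"oeu":{"ii":65,"ln":{"lal":50,"rvq":79},"s":52,"wmj":[77,5,46,45,75],"zgz":[35,50,75,17,4]},"vyo":{"d":{"b":76,"rj":26,"tpz":24,"u":71},"f":{"msp":83,"rnk":10,"vo":75},"s":[2,17,28],"y":{"q":24,"w":4}},"w":{"f":{"n":75,"re":43},"uo":[56,8,84,96],"xd":{"fy":70,"oab":10,"x":94}},"y":{"h":{"akl":4,"l":8,"x":51,"yzb":76},"hhy":{"g":44,"kjg":2,"kw":42,"zd":91},"myn":[53,48,74],"p":{"a":34,"ju":16,"u":80}}}
After op 7 (add /oeu/zgz/3 15): {"hgq":34,"oeu":{"ii":65,"ln":{"lal":50,"rvq":79},"s":52,"wmj":[77,5,46,45,75],"zgz":[35,50,75,15,17,4]},"vyo":{"d":{"b":76,"rj":26,"tpz":24,"u":71},"f":{"msp":83,"rnk":10,"vo":75},"s":[2,17,28],"y":{"q":24,"w":4}},"w":{"f":{"n":75,"re":43},"uo":[56,8,84,96],"xd":{"fy":70,"x":94}},"y":{"h":{"akl":4,"l":8,"x":51,"yzb":76},"hhy":{"g":44,"kjg":2,"kw":42,"zd":91},"myn":[53,48,74],"p":{"a":34,"ju":16,"u":80}}}
After op 9 (remove /y/p): {"hgq":34,"oeu":{"ii":65,"ln":{"lal":50,"rvq":79},"s":52,"wmj":[77,5,46,45,75],"zgz":[35,50,75,15,17,4]},"vyo":{"d":{"b":76,"rj":26,"tpz":24,"u":71},"f":{"msp":83,"rnk":10,"vo":75},"s":[93,2,17,28],"y":{"q":24,"w":4}},"w":{"f":{"n":75,"re":43},"uo":[56,8,84,96],"xd":{"fy":70,"x":94}},"y":{"h":{"akl":4,"l":8,"x":51,"yzb":76},"hhy":{"g":44,"kjg":2,"kw":42,"zd":91},"myn":[53,48,74]}}
After op 11 (add /vyo/f/dcw 41): {"hgq":34,"oeu":{"fl":71,"ii":65,"ln":{"lal":50,"rvq":79},"s":52,"wmj":[77,5,46,45,75],"zgz":[35,50,75,15,17,4]},"vyo":{"d":{"b":76,"rj":26,"tpz":24,"u":71},"f":{"dcw":41,"msp":83,"rnk":10,"vo":75},"s":[93,2,17,28],"y":{"q":24,"w":4}},"w":{"f":{"n":75,"re":43},"uo":[56,8,84,96],"xd":{"fy":70,"x":94}},"y":{"h":{"akl":4,"l":8,"x":51,"yzb":76},"hhy":{"g":44,"kjg":2,"kw":42,"zd":91},"myn":[53,48,74]}}
After op 13 (replace /vyo/f/msp 28): {"hgq":34,"oeu":{"fl":71,"ii":65,"ln":{"lal":50,"rvq":79},"s":52,"wmj":[77,5,46,45,75],"zgz":[35,50,75,15,17,4]},"vyo":{"d":{"b":76,"rj":26,"tpz":24,"u":71},"f":{"dcw":41,"msp":28,"rnk":10,"vo":75},"s":[93,2,17,28],"y":{"q":24,"w":4}},"w":{"f":{"n":75,"re":43},"uo":[56,8,84,96],"xd":{"fy":70,"x":94}},"y":{"h":{"akl":4,"l":8,"x":51,"yzb":76},"hhy":{"g":44,"kjg":2,"kw":42,"zd":91},"myn":[53,48,74],"prg":3}}
After op 15 (remove /vyo/s/3): {"hgq":34,"oeu":{"fl":71,"ii":65,"ln":{"lal":50,"rvq":79},"s":52,"wmj":[77,5,46,45,75],"zgz":[35,50,75,15,17,4]},"vyo":{"d":{"b":76,"rj":26,"tpz":24,"u":71},"f":{"dcw":41,"msp":28,"rnk":10,"vo":75},"s":[93,2,17],"y":{"q":24,"w":4}},"w":{"f":{"n":75,"re":43},"uo":[56,8,84,96],"xd":{"fy":70,"x":94}},"y":{"h":{"akl":4,"l":8,"x":51,"yzb":76},"hhy":{"g":44,"kjg":2,"kw":42,"zd":81},"myn":[53,48,74],"prg":3}}
After op 17 (replace /oeu/ln 32): {"hgq":34,"oeu":{"fl":71,"ii":65,"ln":32,"s":52,"wmj":[77,5,46,45,75],"zgz":[35,50,75,15,17,4]},"vyo":{"d":{"b":76,"rj":26,"tpz":24,"u":71},"f":{"dcw":41,"msp":28,"rnk":10,"vo":75},"s":[93,2,17],"y":{"q":24,"w":4}},"w":{"f":{"n":75,"re":56},"uo":[56,8,84,96],"xd":{"fy":70,"x":94}},"y":{"h":{"akl":4,"l":8,"x":51,"yzb":76},"hhy":{"g":44,"kjg":2,"kw":42,"zd":81},"myn":[53,48,74],"prg":3}}
After op 19 (remove /y/h/akl): {"hgq":34,"oeu":{"fl":71,"ii":65,"s":52,"wmj":[77,5,46,45,75],"zgz":[35,50,75,15,17,4]},"vyo":{"d":{"b":76,"rj":26,"tpz":24,"u":71},"f":{"dcw":41,"msp":28,"rnk":10,"vo":75},"s":[93,2,17],"y":{"q":24,"w":4}},"w":{"f":{"n":75,"re":56},"uo":[56,8,84,96],"xd":{"fy":70,"x":94}},"y":{"h":{"l":8,"x":51,"yzb":76},"hhy":{"g":44,"kjg":2,"kw":42,"zd":81},"myn":[53,48,74],"prg":3}}
After op 21 (replace /y/myn/2 48): {"hgq":34,"oeu":{"fl":71,"ii":65,"s":52,"wmj":[77,5,46,45,75],"zgz":[35,50,75,15,17,4]},"vyo":{"d":{"b":76,"rj":26,"tpz":24,"u":71},"f":{"dcw":41,"msp":28,"rnk":10,"vo":75},"s":[93,2,17],"y":{"q":24,"w":4}},"w":{"f":{"n":75,"re":56},"r":80,"uo":[56,8,84,96],"xd":{"fy":70,"x":94}},"y":{"h":{"l":8,"x":51,"yzb":76},"hhy":{"g":44,"kjg":2,"kw":42,"zd":81},"myn":[53,48,48],"prg":3}}
After op 23 (replace /y/hhy/kjg 44): {"hgq":34,"oeu":{"fl":71,"ii":65,"s":52,"wmj":[77,5,46,45],"zgz":[35,50,75,15,17,4]},"vyo":{"d":{"b":76,"rj":26,"tpz":24,"u":71},"f":{"dcw":41,"msp":28,"rnk":10,"vo":75},"s":[93,2,17],"y":{"q":24,"w":4}},"w":{"f":{"n":75,"re":56},"r":80,"uo":[56,8,84,96],"xd":{"fy":70,"x":94}},"y":{"h":{"l":8,"x":51,"yzb":76},"hhy":{"g":44,"kjg":44,"kw":42,"zd":81},"myn":[53,48,48],"prg":3}}
Value at /y/h/l: 8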